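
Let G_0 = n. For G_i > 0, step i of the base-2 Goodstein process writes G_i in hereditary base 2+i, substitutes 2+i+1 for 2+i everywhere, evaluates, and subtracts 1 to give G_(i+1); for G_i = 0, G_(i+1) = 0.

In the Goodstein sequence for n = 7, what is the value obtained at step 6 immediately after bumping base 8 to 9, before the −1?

[0] 7 ≡ 2^2 + 2 + 1 (base 2). Lift 3: 31. −1: 30.
[1] 30 ≡ 3^3 + 3 (base 3). Lift 4: 260. −1: 259.
[2] 259 ≡ 4^4 + 3 (base 4). Lift 5: 3128. −1: 3127.
[3] 3127 ≡ 5^5 + 2 (base 5). Lift 6: 46658. −1: 46657.
[4] 46657 ≡ 6^6 + 1 (base 6). Lift 7: 823544. −1: 823543.
[5] 823543 ≡ 7^7 (base 7). Lift 8: 16777216. −1: 16777215.
[6] 16777215 ≡ 7·8^7 + 7·8^6 + 7·8^5 + 7·8^4 + 7·8^3 + 7·8^2 + 7·8 + 7 (base 8). Lift 9: 37665880. −1: 37665879.

37665880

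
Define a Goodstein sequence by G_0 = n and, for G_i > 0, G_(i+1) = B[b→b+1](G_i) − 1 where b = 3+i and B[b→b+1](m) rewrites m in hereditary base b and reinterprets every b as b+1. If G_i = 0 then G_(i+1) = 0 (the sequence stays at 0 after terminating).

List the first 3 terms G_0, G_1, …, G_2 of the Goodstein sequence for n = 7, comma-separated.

i=0: 7 = 2·3 + 1 (b=3); 3→4: 2·4 + 1 = 9; 9−1 = 8
i=1: 8 = 2·4 (b=4); 4→5: 2·5 = 10; 10−1 = 9

7, 8, 9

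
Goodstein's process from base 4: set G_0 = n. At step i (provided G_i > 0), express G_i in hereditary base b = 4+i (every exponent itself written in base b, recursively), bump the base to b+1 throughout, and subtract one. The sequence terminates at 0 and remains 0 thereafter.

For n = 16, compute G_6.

39

G_0 = 16. HB_4(16) = 4^2. Bump = 25. G_1 = 24.
G_1 = 24. HB_5(24) = 4·5 + 4. Bump = 28. G_2 = 27.
G_2 = 27. HB_6(27) = 4·6 + 3. Bump = 31. G_3 = 30.
G_3 = 30. HB_7(30) = 4·7 + 2. Bump = 34. G_4 = 33.
G_4 = 33. HB_8(33) = 4·8 + 1. Bump = 37. G_5 = 36.
G_5 = 36. HB_9(36) = 4·9. Bump = 40. G_6 = 39.
G_6 = 39. HB_10(39) = 3·10 + 9. Bump = 42. G_7 = 41.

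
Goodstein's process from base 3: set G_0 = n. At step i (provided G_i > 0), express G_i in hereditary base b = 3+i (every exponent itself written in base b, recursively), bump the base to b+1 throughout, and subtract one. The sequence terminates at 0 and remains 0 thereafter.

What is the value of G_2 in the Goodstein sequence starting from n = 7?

G_0=7  [base 3] 2·3 + 1  →[3↦4]→  2·4 + 1 = 9  −1 ⇒ G_1=8
G_1=8  [base 4] 2·4  →[4↦5]→  2·5 = 10  −1 ⇒ G_2=9
G_2=9  [base 5] 5 + 4  →[5↦6]→  6 + 4 = 10  −1 ⇒ G_3=9

9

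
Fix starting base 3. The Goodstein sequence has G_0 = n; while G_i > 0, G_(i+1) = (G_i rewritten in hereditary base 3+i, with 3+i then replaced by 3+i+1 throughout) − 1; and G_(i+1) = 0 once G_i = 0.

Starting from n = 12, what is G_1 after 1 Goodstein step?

19

G_0 = 12. HB_3(12) = 3^2 + 3. Bump = 20. G_1 = 19.
G_1 = 19. HB_4(19) = 4^2 + 3. Bump = 28. G_2 = 27.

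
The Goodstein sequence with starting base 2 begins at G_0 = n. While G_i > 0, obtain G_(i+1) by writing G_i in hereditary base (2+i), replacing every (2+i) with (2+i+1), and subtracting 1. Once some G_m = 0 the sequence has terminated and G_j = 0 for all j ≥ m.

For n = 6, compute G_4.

46655

base 2: 6 = 2^2 + 2; at 3: 3^3 + 3 = 30; next = 29
base 3: 29 = 3^3 + 2; at 4: 4^4 + 2 = 258; next = 257
base 4: 257 = 4^4 + 1; at 5: 5^5 + 1 = 3126; next = 3125
base 5: 3125 = 5^5; at 6: 6^6 = 46656; next = 46655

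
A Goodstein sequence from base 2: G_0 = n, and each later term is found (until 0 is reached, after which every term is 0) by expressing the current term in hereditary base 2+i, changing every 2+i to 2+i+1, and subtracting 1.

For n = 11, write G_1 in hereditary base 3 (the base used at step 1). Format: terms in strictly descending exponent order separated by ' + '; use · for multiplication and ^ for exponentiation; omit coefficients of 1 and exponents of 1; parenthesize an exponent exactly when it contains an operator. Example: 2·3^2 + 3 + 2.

[0] 11 ≡ 2^(2 + 1) + 2 + 1 (base 2). Lift 3: 85. −1: 84.
[1] 84 ≡ 3^(3 + 1) + 3 (base 3). Lift 4: 1028. −1: 1027.

3^(3 + 1) + 3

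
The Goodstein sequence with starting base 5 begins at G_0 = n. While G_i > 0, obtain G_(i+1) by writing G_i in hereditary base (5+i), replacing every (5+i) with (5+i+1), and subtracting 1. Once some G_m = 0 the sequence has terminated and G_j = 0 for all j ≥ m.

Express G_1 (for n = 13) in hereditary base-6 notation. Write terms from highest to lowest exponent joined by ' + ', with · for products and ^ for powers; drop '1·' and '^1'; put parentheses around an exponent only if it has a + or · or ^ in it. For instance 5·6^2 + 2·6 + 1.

base 5: 13 = 2·5 + 3; at 6: 2·6 + 3 = 15; next = 14
base 6: 14 = 2·6 + 2; at 7: 2·7 + 2 = 16; next = 15

2·6 + 2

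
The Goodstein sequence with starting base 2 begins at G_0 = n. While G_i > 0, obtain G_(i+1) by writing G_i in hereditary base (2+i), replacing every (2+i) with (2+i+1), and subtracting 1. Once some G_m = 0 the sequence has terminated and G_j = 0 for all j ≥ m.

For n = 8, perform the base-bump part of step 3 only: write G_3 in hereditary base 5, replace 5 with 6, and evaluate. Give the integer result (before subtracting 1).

base 2: 8 = 2^(2 + 1); at 3: 3^(3 + 1) = 81; next = 80
base 3: 80 = 2·3^3 + 2·3^2 + 2·3 + 2; at 4: 2·4^4 + 2·4^2 + 2·4 + 2 = 554; next = 553
base 4: 553 = 2·4^4 + 2·4^2 + 2·4 + 1; at 5: 2·5^5 + 2·5^2 + 2·5 + 1 = 6311; next = 6310
base 5: 6310 = 2·5^5 + 2·5^2 + 2·5; at 6: 2·6^6 + 2·6^2 + 2·6 = 93396; next = 93395

93396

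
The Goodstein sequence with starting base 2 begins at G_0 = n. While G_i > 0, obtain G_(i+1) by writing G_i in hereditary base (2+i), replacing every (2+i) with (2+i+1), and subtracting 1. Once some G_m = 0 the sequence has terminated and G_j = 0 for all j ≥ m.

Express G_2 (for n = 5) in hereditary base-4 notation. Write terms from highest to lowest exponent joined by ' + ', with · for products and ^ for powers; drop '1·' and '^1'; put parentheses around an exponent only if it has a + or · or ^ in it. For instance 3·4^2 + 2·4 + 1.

3·4^3 + 3·4^2 + 3·4 + 3

(0) 5|_2 = 2^2 + 1 ↦ 3^3 + 1|_3 = 28 ⇒ 27
(1) 27|_3 = 3^3 ↦ 4^4|_4 = 256 ⇒ 255
(2) 255|_4 = 3·4^3 + 3·4^2 + 3·4 + 3 ↦ 3·5^3 + 3·5^2 + 3·5 + 3|_5 = 468 ⇒ 467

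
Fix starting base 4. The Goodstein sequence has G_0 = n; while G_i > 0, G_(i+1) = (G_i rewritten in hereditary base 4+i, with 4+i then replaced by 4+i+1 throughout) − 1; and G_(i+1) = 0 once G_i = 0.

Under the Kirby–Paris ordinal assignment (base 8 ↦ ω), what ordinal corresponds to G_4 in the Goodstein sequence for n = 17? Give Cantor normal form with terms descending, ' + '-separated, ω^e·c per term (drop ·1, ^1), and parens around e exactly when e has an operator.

(0) 17|_4 = 4^2 + 1 ↦ 5^2 + 1|_5 = 26 ⇒ 25
(1) 25|_5 = 5^2 ↦ 6^2|_6 = 36 ⇒ 35
(2) 35|_6 = 5·6 + 5 ↦ 5·7 + 5|_7 = 40 ⇒ 39
(3) 39|_7 = 5·7 + 4 ↦ 5·8 + 4|_8 = 44 ⇒ 43
(4) 43|_8 = 5·8 + 3 ↦ 5·9 + 3|_9 = 48 ⇒ 47

ω·5 + 3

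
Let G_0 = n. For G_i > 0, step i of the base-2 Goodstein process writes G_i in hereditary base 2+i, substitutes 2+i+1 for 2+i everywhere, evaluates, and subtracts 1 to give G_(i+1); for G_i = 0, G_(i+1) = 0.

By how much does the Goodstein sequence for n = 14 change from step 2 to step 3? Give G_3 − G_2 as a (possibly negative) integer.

G_0=14  [base 2] 2^(2 + 1) + 2^2 + 2  →[2↦3]→  3^(3 + 1) + 3^3 + 3 = 111  −1 ⇒ G_1=110
G_1=110  [base 3] 3^(3 + 1) + 3^3 + 2  →[3↦4]→  4^(4 + 1) + 4^4 + 2 = 1282  −1 ⇒ G_2=1281
G_2=1281  [base 4] 4^(4 + 1) + 4^4 + 1  →[4↦5]→  5^(5 + 1) + 5^5 + 1 = 18751  −1 ⇒ G_3=18750

17469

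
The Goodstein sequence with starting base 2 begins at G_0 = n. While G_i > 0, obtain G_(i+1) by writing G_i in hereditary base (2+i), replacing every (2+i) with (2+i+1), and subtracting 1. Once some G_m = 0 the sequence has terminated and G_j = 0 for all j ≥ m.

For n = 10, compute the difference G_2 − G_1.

942

i=0: 10 = 2^(2 + 1) + 2 (b=2); 2→3: 3^(3 + 1) + 3 = 84; 84−1 = 83
i=1: 83 = 3^(3 + 1) + 2 (b=3); 3→4: 4^(4 + 1) + 2 = 1026; 1026−1 = 1025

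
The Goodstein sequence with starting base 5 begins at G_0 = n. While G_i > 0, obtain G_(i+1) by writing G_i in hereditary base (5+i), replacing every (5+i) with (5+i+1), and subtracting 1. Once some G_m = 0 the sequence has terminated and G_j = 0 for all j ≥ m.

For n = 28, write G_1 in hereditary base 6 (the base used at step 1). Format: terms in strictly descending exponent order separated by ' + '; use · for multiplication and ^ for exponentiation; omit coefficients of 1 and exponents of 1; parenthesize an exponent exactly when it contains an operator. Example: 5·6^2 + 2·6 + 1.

6^2 + 2

(0) 28|_5 = 5^2 + 3 ↦ 6^2 + 3|_6 = 39 ⇒ 38
(1) 38|_6 = 6^2 + 2 ↦ 7^2 + 2|_7 = 51 ⇒ 50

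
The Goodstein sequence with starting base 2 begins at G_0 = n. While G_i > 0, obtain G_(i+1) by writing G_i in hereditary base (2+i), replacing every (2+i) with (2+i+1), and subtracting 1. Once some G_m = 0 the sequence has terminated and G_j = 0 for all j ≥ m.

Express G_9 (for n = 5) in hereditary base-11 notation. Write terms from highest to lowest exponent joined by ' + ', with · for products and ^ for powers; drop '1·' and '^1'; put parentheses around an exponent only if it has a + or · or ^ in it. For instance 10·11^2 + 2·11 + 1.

step 0: 5 = 2^2 + 1; sub 3 for 2: 3^3 + 1; = 28; G_1 = 28−1 = 27
step 1: 27 = 3^3; sub 4 for 3: 4^4; = 256; G_2 = 256−1 = 255
step 2: 255 = 3·4^3 + 3·4^2 + 3·4 + 3; sub 5 for 4: 3·5^3 + 3·5^2 + 3·5 + 3; = 468; G_3 = 468−1 = 467
step 3: 467 = 3·5^3 + 3·5^2 + 3·5 + 2; sub 6 for 5: 3·6^3 + 3·6^2 + 3·6 + 2; = 776; G_4 = 776−1 = 775
step 4: 775 = 3·6^3 + 3·6^2 + 3·6 + 1; sub 7 for 6: 3·7^3 + 3·7^2 + 3·7 + 1; = 1198; G_5 = 1198−1 = 1197
step 5: 1197 = 3·7^3 + 3·7^2 + 3·7; sub 8 for 7: 3·8^3 + 3·8^2 + 3·8; = 1752; G_6 = 1752−1 = 1751
step 6: 1751 = 3·8^3 + 3·8^2 + 2·8 + 7; sub 9 for 8: 3·9^3 + 3·9^2 + 2·9 + 7; = 2455; G_7 = 2455−1 = 2454
step 7: 2454 = 3·9^3 + 3·9^2 + 2·9 + 6; sub 10 for 9: 3·10^3 + 3·10^2 + 2·10 + 6; = 3326; G_8 = 3326−1 = 3325
step 8: 3325 = 3·10^3 + 3·10^2 + 2·10 + 5; sub 11 for 10: 3·11^3 + 3·11^2 + 2·11 + 5; = 4383; G_9 = 4383−1 = 4382

3·11^3 + 3·11^2 + 2·11 + 4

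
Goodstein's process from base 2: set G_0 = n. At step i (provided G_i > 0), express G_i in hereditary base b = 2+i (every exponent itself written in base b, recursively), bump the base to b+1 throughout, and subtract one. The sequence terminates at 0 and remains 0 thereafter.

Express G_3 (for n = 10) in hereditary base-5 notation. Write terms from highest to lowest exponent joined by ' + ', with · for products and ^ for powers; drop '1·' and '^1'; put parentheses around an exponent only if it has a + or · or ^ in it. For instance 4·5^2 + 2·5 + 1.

G_0 = 10. HB_2(10) = 2^(2 + 1) + 2. Bump = 84. G_1 = 83.
G_1 = 83. HB_3(83) = 3^(3 + 1) + 2. Bump = 1026. G_2 = 1025.
G_2 = 1025. HB_4(1025) = 4^(4 + 1) + 1. Bump = 15626. G_3 = 15625.
G_3 = 15625. HB_5(15625) = 5^(5 + 1). Bump = 279936. G_4 = 279935.

5^(5 + 1)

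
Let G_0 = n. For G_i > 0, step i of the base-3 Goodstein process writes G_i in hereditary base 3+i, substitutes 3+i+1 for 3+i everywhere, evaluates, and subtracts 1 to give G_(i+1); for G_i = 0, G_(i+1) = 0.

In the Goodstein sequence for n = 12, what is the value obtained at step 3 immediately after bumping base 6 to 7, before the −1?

i=0: 12 = 3^2 + 3 (b=3); 3→4: 4^2 + 4 = 20; 20−1 = 19
i=1: 19 = 4^2 + 3 (b=4); 4→5: 5^2 + 3 = 28; 28−1 = 27
i=2: 27 = 5^2 + 2 (b=5); 5→6: 6^2 + 2 = 38; 38−1 = 37
i=3: 37 = 6^2 + 1 (b=6); 6→7: 7^2 + 1 = 50; 50−1 = 49

50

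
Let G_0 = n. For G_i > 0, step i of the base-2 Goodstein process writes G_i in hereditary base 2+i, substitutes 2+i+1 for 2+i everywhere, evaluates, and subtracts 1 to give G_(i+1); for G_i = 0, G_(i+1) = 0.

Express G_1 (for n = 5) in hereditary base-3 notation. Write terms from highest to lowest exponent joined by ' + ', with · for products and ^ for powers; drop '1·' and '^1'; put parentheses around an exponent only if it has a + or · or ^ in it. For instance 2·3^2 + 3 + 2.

3^3

(0) 5|_2 = 2^2 + 1 ↦ 3^3 + 1|_3 = 28 ⇒ 27
(1) 27|_3 = 3^3 ↦ 4^4|_4 = 256 ⇒ 255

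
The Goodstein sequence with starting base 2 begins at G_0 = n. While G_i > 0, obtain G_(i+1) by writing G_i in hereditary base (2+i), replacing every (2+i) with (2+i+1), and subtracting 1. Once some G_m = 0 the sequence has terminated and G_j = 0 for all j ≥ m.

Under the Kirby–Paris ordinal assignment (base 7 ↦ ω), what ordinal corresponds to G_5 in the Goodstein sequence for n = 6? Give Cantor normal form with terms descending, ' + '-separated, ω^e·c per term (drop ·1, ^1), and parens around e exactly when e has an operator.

(0) 6|_2 = 2^2 + 2 ↦ 3^3 + 3|_3 = 30 ⇒ 29
(1) 29|_3 = 3^3 + 2 ↦ 4^4 + 2|_4 = 258 ⇒ 257
(2) 257|_4 = 4^4 + 1 ↦ 5^5 + 1|_5 = 3126 ⇒ 3125
(3) 3125|_5 = 5^5 ↦ 6^6|_6 = 46656 ⇒ 46655
(4) 46655|_6 = 5·6^5 + 5·6^4 + 5·6^3 + 5·6^2 + 5·6 + 5 ↦ 5·7^5 + 5·7^4 + 5·7^3 + 5·7^2 + 5·7 + 5|_7 = 98040 ⇒ 98039
(5) 98039|_7 = 5·7^5 + 5·7^4 + 5·7^3 + 5·7^2 + 5·7 + 4 ↦ 5·8^5 + 5·8^4 + 5·8^3 + 5·8^2 + 5·8 + 4|_8 = 187244 ⇒ 187243

ω^5·5 + ω^4·5 + ω^3·5 + ω^2·5 + ω·5 + 4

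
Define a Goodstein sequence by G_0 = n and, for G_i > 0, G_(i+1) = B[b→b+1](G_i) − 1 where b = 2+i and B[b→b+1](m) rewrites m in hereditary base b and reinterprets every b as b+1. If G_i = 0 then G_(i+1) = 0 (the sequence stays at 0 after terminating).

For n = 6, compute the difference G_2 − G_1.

228

i=0: 6 = 2^2 + 2 (b=2); 2→3: 3^3 + 3 = 30; 30−1 = 29
i=1: 29 = 3^3 + 2 (b=3); 3→4: 4^4 + 2 = 258; 258−1 = 257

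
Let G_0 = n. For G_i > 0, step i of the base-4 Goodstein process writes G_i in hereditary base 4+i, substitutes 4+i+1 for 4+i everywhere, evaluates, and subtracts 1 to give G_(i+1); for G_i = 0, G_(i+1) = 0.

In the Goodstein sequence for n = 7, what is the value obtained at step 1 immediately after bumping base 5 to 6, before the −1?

i=0: 7 = 4 + 3 (b=4); 4→5: 5 + 3 = 8; 8−1 = 7
i=1: 7 = 5 + 2 (b=5); 5→6: 6 + 2 = 8; 8−1 = 7

8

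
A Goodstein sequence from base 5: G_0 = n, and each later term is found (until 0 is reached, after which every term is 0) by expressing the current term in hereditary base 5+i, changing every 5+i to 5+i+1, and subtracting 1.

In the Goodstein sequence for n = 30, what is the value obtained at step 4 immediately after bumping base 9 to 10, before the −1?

base 5: 30 = 5^2 + 5; at 6: 6^2 + 6 = 42; next = 41
base 6: 41 = 6^2 + 5; at 7: 7^2 + 5 = 54; next = 53
base 7: 53 = 7^2 + 4; at 8: 8^2 + 4 = 68; next = 67
base 8: 67 = 8^2 + 3; at 9: 9^2 + 3 = 84; next = 83

102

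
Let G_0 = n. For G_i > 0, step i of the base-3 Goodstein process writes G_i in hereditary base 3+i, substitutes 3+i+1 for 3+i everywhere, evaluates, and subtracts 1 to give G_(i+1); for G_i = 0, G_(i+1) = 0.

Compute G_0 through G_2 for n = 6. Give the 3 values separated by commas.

6, 7, 7

i=0: 6 = 2·3 (b=3); 3→4: 2·4 = 8; 8−1 = 7
i=1: 7 = 4 + 3 (b=4); 4→5: 5 + 3 = 8; 8−1 = 7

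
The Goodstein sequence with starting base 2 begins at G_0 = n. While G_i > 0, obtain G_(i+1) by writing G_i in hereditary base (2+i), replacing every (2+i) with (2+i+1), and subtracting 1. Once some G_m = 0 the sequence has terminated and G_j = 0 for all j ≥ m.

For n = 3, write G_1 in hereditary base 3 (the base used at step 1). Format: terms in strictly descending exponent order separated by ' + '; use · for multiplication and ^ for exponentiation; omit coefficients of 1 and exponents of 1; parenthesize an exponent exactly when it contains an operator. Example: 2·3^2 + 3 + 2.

3 —HB2→ 2 + 1 —bump→ 3 + 1 = 4 —(−1)→ 3
3 —HB3→ 3 —bump→ 4 = 4 —(−1)→ 3

3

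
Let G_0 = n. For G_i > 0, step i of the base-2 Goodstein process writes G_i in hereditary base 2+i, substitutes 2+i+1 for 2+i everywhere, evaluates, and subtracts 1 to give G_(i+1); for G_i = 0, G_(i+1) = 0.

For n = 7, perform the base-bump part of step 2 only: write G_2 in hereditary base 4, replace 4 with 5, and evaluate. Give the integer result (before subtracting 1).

3128

[0] 7 ≡ 2^2 + 2 + 1 (base 2). Lift 3: 31. −1: 30.
[1] 30 ≡ 3^3 + 3 (base 3). Lift 4: 260. −1: 259.
[2] 259 ≡ 4^4 + 3 (base 4). Lift 5: 3128. −1: 3127.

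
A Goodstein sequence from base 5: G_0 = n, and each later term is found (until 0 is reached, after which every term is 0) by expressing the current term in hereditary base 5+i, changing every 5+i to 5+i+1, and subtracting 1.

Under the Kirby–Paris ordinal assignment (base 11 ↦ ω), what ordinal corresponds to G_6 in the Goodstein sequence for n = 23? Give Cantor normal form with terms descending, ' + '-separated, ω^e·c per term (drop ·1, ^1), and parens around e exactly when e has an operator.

23 —HB5→ 4·5 + 3 —bump→ 4·6 + 3 = 27 —(−1)→ 26
26 —HB6→ 4·6 + 2 —bump→ 4·7 + 2 = 30 —(−1)→ 29
29 —HB7→ 4·7 + 1 —bump→ 4·8 + 1 = 33 —(−1)→ 32
32 —HB8→ 4·8 —bump→ 4·9 = 36 —(−1)→ 35
35 —HB9→ 3·9 + 8 —bump→ 3·10 + 8 = 38 —(−1)→ 37
37 —HB10→ 3·10 + 7 —bump→ 3·11 + 7 = 40 —(−1)→ 39
39 —HB11→ 3·11 + 6 —bump→ 3·12 + 6 = 42 —(−1)→ 41

ω·3 + 6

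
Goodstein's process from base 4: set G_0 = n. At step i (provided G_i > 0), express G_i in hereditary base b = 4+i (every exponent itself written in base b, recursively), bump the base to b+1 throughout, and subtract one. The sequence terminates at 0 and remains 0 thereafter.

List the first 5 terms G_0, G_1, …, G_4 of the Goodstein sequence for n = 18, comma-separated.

i=0: 18 = 4^2 + 2 (b=4); 4→5: 5^2 + 2 = 27; 27−1 = 26
i=1: 26 = 5^2 + 1 (b=5); 5→6: 6^2 + 1 = 37; 37−1 = 36
i=2: 36 = 6^2 (b=6); 6→7: 7^2 = 49; 49−1 = 48
i=3: 48 = 6·7 + 6 (b=7); 7→8: 6·8 + 6 = 54; 54−1 = 53

18, 26, 36, 48, 53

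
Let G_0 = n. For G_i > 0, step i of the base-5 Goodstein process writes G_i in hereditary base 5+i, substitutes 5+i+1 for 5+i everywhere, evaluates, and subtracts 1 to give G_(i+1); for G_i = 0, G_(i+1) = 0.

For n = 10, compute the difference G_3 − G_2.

(0) 10|_5 = 2·5 ↦ 2·6|_6 = 12 ⇒ 11
(1) 11|_6 = 6 + 5 ↦ 7 + 5|_7 = 12 ⇒ 11
(2) 11|_7 = 7 + 4 ↦ 8 + 4|_8 = 12 ⇒ 11

0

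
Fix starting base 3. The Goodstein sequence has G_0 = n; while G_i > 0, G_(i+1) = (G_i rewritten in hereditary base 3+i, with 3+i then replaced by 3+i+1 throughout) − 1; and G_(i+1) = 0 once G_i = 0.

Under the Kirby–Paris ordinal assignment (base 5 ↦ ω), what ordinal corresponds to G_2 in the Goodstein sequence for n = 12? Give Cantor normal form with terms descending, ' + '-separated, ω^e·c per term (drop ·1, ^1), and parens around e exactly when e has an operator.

step 0: 12 = 3^2 + 3; sub 4 for 3: 4^2 + 4; = 20; G_1 = 20−1 = 19
step 1: 19 = 4^2 + 3; sub 5 for 4: 5^2 + 3; = 28; G_2 = 28−1 = 27

ω^2 + 2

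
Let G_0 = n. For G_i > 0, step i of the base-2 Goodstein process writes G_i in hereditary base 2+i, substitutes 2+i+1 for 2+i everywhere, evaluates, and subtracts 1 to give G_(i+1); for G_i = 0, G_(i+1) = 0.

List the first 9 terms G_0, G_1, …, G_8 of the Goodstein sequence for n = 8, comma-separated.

8, 80, 553, 6310, 93395, 1647195, 33554571, 774841151, 20000000211

base 2: 8 = 2^(2 + 1); at 3: 3^(3 + 1) = 81; next = 80
base 3: 80 = 2·3^3 + 2·3^2 + 2·3 + 2; at 4: 2·4^4 + 2·4^2 + 2·4 + 2 = 554; next = 553
base 4: 553 = 2·4^4 + 2·4^2 + 2·4 + 1; at 5: 2·5^5 + 2·5^2 + 2·5 + 1 = 6311; next = 6310
base 5: 6310 = 2·5^5 + 2·5^2 + 2·5; at 6: 2·6^6 + 2·6^2 + 2·6 = 93396; next = 93395
base 6: 93395 = 2·6^6 + 2·6^2 + 6 + 5; at 7: 2·7^7 + 2·7^2 + 7 + 5 = 1647196; next = 1647195
base 7: 1647195 = 2·7^7 + 2·7^2 + 7 + 4; at 8: 2·8^8 + 2·8^2 + 8 + 4 = 33554572; next = 33554571
base 8: 33554571 = 2·8^8 + 2·8^2 + 8 + 3; at 9: 2·9^9 + 2·9^2 + 9 + 3 = 774841152; next = 774841151
base 9: 774841151 = 2·9^9 + 2·9^2 + 9 + 2; at 10: 2·10^10 + 2·10^2 + 10 + 2 = 20000000212; next = 20000000211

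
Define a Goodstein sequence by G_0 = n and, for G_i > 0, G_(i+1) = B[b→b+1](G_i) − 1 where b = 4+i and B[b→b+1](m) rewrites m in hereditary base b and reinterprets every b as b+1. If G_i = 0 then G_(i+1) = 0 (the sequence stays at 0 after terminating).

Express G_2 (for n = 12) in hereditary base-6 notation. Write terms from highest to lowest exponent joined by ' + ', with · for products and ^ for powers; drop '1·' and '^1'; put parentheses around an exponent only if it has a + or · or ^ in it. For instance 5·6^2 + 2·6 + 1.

2·6 + 3

base 4: 12 = 3·4; at 5: 3·5 = 15; next = 14
base 5: 14 = 2·5 + 4; at 6: 2·6 + 4 = 16; next = 15
base 6: 15 = 2·6 + 3; at 7: 2·7 + 3 = 17; next = 16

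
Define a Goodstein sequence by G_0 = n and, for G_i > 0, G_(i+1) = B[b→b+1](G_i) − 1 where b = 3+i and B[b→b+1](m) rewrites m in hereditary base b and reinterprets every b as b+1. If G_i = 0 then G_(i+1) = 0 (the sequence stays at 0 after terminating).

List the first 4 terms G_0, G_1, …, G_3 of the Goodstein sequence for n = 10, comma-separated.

10, 16, 24, 27

step 0: 10 = 3^2 + 1; sub 4 for 3: 4^2 + 1; = 17; G_1 = 17−1 = 16
step 1: 16 = 4^2; sub 5 for 4: 5^2; = 25; G_2 = 25−1 = 24
step 2: 24 = 4·5 + 4; sub 6 for 5: 4·6 + 4; = 28; G_3 = 28−1 = 27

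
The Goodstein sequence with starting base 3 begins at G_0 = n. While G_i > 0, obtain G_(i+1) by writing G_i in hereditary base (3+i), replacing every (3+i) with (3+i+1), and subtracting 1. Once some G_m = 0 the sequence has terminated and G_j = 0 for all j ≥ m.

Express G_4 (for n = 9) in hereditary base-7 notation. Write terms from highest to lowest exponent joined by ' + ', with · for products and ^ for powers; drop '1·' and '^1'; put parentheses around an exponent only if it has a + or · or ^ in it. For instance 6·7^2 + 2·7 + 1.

3·7

[0] 9 ≡ 3^2 (base 3). Lift 4: 16. −1: 15.
[1] 15 ≡ 3·4 + 3 (base 4). Lift 5: 18. −1: 17.
[2] 17 ≡ 3·5 + 2 (base 5). Lift 6: 20. −1: 19.
[3] 19 ≡ 3·6 + 1 (base 6). Lift 7: 22. −1: 21.
[4] 21 ≡ 3·7 (base 7). Lift 8: 24. −1: 23.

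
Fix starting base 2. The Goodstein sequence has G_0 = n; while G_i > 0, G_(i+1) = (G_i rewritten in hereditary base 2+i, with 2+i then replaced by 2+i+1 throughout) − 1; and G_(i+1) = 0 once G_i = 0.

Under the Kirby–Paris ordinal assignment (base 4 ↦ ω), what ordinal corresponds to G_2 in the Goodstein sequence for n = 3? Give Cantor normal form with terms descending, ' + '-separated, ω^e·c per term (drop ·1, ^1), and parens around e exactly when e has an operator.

[0] 3 ≡ 2 + 1 (base 2). Lift 3: 4. −1: 3.
[1] 3 ≡ 3 (base 3). Lift 4: 4. −1: 3.
[2] 3 ≡ 3 (base 4). Lift 5: 3. −1: 2.

3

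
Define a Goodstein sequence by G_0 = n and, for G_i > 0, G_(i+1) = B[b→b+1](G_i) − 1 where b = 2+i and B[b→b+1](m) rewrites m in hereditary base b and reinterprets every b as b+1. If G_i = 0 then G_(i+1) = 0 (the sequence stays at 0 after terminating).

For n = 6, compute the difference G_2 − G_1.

G_0=6  [base 2] 2^2 + 2  →[2↦3]→  3^3 + 3 = 30  −1 ⇒ G_1=29
G_1=29  [base 3] 3^3 + 2  →[3↦4]→  4^4 + 2 = 258  −1 ⇒ G_2=257

228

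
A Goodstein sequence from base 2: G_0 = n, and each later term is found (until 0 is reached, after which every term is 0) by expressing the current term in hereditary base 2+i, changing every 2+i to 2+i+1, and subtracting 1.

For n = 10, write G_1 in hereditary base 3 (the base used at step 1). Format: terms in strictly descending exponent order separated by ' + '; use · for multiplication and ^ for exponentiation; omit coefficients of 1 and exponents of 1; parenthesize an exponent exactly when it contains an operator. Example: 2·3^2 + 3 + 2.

(0) 10|_2 = 2^(2 + 1) + 2 ↦ 3^(3 + 1) + 3|_3 = 84 ⇒ 83
(1) 83|_3 = 3^(3 + 1) + 2 ↦ 4^(4 + 1) + 2|_4 = 1026 ⇒ 1025

3^(3 + 1) + 2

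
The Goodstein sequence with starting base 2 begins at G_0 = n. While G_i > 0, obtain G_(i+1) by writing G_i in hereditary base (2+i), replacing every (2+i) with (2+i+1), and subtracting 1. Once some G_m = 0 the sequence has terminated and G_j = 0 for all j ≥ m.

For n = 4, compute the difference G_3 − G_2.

i=0: 4 = 2^2 (b=2); 2→3: 3^3 = 27; 27−1 = 26
i=1: 26 = 2·3^2 + 2·3 + 2 (b=3); 3→4: 2·4^2 + 2·4 + 2 = 42; 42−1 = 41
i=2: 41 = 2·4^2 + 2·4 + 1 (b=4); 4→5: 2·5^2 + 2·5 + 1 = 61; 61−1 = 60

19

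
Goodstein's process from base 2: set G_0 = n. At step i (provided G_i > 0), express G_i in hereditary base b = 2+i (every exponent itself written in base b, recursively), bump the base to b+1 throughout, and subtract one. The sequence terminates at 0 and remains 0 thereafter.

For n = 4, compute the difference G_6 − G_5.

30

4 —HB2→ 2^2 —bump→ 3^3 = 27 —(−1)→ 26
26 —HB3→ 2·3^2 + 2·3 + 2 —bump→ 2·4^2 + 2·4 + 2 = 42 —(−1)→ 41
41 —HB4→ 2·4^2 + 2·4 + 1 —bump→ 2·5^2 + 2·5 + 1 = 61 —(−1)→ 60
60 —HB5→ 2·5^2 + 2·5 —bump→ 2·6^2 + 2·6 = 84 —(−1)→ 83
83 —HB6→ 2·6^2 + 6 + 5 —bump→ 2·7^2 + 7 + 5 = 110 —(−1)→ 109
109 —HB7→ 2·7^2 + 7 + 4 —bump→ 2·8^2 + 8 + 4 = 140 —(−1)→ 139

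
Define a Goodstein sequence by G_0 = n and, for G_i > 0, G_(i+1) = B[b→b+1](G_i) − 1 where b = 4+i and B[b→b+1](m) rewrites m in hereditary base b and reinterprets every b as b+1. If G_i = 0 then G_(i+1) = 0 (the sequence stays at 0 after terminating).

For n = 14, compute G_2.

G_0 = 14. HB_4(14) = 3·4 + 2. Bump = 17. G_1 = 16.
G_1 = 16. HB_5(16) = 3·5 + 1. Bump = 19. G_2 = 18.
G_2 = 18. HB_6(18) = 3·6. Bump = 21. G_3 = 20.

18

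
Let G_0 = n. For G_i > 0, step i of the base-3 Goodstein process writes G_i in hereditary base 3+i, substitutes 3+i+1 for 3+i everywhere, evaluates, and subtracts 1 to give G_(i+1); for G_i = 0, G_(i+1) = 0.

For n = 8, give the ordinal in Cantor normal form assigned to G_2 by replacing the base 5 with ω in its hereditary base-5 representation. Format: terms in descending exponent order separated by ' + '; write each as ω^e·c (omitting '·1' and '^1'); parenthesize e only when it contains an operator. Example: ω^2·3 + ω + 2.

ω·2

step 0: 8 = 2·3 + 2; sub 4 for 3: 2·4 + 2; = 10; G_1 = 10−1 = 9
step 1: 9 = 2·4 + 1; sub 5 for 4: 2·5 + 1; = 11; G_2 = 11−1 = 10
step 2: 10 = 2·5; sub 6 for 5: 2·6; = 12; G_3 = 12−1 = 11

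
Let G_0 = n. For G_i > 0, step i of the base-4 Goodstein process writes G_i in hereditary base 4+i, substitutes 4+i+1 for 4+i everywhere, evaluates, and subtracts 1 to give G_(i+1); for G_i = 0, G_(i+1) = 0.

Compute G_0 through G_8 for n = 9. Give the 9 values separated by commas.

9, 10, 11, 11, 11, 11, 11, 11, 11

G_0=9  [base 4] 2·4 + 1  →[4↦5]→  2·5 + 1 = 11  −1 ⇒ G_1=10
G_1=10  [base 5] 2·5  →[5↦6]→  2·6 = 12  −1 ⇒ G_2=11
G_2=11  [base 6] 6 + 5  →[6↦7]→  7 + 5 = 12  −1 ⇒ G_3=11
G_3=11  [base 7] 7 + 4  →[7↦8]→  8 + 4 = 12  −1 ⇒ G_4=11
G_4=11  [base 8] 8 + 3  →[8↦9]→  9 + 3 = 12  −1 ⇒ G_5=11
G_5=11  [base 9] 9 + 2  →[9↦10]→  10 + 2 = 12  −1 ⇒ G_6=11
G_6=11  [base 10] 10 + 1  →[10↦11]→  11 + 1 = 12  −1 ⇒ G_7=11
G_7=11  [base 11] 11  →[11↦12]→  12 = 12  −1 ⇒ G_8=11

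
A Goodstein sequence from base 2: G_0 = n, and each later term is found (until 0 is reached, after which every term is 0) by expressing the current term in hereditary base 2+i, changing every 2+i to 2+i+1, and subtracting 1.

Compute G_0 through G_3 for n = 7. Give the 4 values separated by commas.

base 2: 7 = 2^2 + 2 + 1; at 3: 3^3 + 3 + 1 = 31; next = 30
base 3: 30 = 3^3 + 3; at 4: 4^4 + 4 = 260; next = 259
base 4: 259 = 4^4 + 3; at 5: 5^5 + 3 = 3128; next = 3127

7, 30, 259, 3127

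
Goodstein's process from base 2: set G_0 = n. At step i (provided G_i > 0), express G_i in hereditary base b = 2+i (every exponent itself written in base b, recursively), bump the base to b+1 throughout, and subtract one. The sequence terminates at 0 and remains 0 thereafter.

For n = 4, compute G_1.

26

G_0=4  [base 2] 2^2  →[2↦3]→  3^3 = 27  −1 ⇒ G_1=26
G_1=26  [base 3] 2·3^2 + 2·3 + 2  →[3↦4]→  2·4^2 + 2·4 + 2 = 42  −1 ⇒ G_2=41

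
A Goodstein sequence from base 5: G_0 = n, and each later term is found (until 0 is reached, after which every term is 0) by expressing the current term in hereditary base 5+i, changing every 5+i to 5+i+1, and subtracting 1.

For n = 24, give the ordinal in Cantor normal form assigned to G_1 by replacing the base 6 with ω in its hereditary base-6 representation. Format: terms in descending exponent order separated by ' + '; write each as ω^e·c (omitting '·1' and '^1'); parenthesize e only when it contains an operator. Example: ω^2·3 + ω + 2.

ω·4 + 3

i=0: 24 = 4·5 + 4 (b=5); 5→6: 4·6 + 4 = 28; 28−1 = 27
i=1: 27 = 4·6 + 3 (b=6); 6→7: 4·7 + 3 = 31; 31−1 = 30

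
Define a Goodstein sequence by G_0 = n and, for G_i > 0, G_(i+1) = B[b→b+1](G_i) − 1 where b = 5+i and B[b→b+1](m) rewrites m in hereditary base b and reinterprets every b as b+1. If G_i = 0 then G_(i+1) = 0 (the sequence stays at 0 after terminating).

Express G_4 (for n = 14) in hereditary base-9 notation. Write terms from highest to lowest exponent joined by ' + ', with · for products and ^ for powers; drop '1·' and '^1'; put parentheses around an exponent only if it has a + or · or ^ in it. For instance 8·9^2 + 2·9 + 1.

2·9

G_0=14  [base 5] 2·5 + 4  →[5↦6]→  2·6 + 4 = 16  −1 ⇒ G_1=15
G_1=15  [base 6] 2·6 + 3  →[6↦7]→  2·7 + 3 = 17  −1 ⇒ G_2=16
G_2=16  [base 7] 2·7 + 2  →[7↦8]→  2·8 + 2 = 18  −1 ⇒ G_3=17
G_3=17  [base 8] 2·8 + 1  →[8↦9]→  2·9 + 1 = 19  −1 ⇒ G_4=18
G_4=18  [base 9] 2·9  →[9↦10]→  2·10 = 20  −1 ⇒ G_5=19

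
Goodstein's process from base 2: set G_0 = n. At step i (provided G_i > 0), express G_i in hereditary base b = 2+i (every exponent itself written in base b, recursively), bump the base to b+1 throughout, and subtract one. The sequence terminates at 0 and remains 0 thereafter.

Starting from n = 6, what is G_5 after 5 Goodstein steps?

98039

6 —HB2→ 2^2 + 2 —bump→ 3^3 + 3 = 30 —(−1)→ 29
29 —HB3→ 3^3 + 2 —bump→ 4^4 + 2 = 258 —(−1)→ 257
257 —HB4→ 4^4 + 1 —bump→ 5^5 + 1 = 3126 —(−1)→ 3125
3125 —HB5→ 5^5 —bump→ 6^6 = 46656 —(−1)→ 46655
46655 —HB6→ 5·6^5 + 5·6^4 + 5·6^3 + 5·6^2 + 5·6 + 5 —bump→ 5·7^5 + 5·7^4 + 5·7^3 + 5·7^2 + 5·7 + 5 = 98040 —(−1)→ 98039
98039 —HB7→ 5·7^5 + 5·7^4 + 5·7^3 + 5·7^2 + 5·7 + 4 —bump→ 5·8^5 + 5·8^4 + 5·8^3 + 5·8^2 + 5·8 + 4 = 187244 —(−1)→ 187243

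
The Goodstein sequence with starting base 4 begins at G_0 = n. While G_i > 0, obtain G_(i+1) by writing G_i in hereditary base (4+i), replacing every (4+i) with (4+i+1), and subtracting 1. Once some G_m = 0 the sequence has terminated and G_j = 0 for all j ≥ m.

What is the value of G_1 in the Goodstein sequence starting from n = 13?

15

[0] 13 ≡ 3·4 + 1 (base 4). Lift 5: 16. −1: 15.
[1] 15 ≡ 3·5 (base 5). Lift 6: 18. −1: 17.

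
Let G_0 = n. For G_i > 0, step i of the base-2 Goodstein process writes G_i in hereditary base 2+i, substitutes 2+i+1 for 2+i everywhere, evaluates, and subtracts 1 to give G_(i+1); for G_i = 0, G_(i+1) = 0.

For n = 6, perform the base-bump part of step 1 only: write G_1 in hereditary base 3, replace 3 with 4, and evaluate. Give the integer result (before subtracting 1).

(0) 6|_2 = 2^2 + 2 ↦ 3^3 + 3|_3 = 30 ⇒ 29
(1) 29|_3 = 3^3 + 2 ↦ 4^4 + 2|_4 = 258 ⇒ 257

258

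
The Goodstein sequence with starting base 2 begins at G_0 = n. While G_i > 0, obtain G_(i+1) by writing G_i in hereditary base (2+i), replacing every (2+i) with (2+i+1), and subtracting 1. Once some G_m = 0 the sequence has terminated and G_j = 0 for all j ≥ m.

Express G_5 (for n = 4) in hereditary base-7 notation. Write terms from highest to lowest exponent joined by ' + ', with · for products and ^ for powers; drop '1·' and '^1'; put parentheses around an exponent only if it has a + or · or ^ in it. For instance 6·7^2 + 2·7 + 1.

base 2: 4 = 2^2; at 3: 3^3 = 27; next = 26
base 3: 26 = 2·3^2 + 2·3 + 2; at 4: 2·4^2 + 2·4 + 2 = 42; next = 41
base 4: 41 = 2·4^2 + 2·4 + 1; at 5: 2·5^2 + 2·5 + 1 = 61; next = 60
base 5: 60 = 2·5^2 + 2·5; at 6: 2·6^2 + 2·6 = 84; next = 83
base 6: 83 = 2·6^2 + 6 + 5; at 7: 2·7^2 + 7 + 5 = 110; next = 109
base 7: 109 = 2·7^2 + 7 + 4; at 8: 2·8^2 + 8 + 4 = 140; next = 139

2·7^2 + 7 + 4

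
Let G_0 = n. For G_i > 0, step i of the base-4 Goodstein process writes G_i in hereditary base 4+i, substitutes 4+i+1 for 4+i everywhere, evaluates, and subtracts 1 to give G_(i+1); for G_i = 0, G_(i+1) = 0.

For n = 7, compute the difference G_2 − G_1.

0

i=0: 7 = 4 + 3 (b=4); 4→5: 5 + 3 = 8; 8−1 = 7
i=1: 7 = 5 + 2 (b=5); 5→6: 6 + 2 = 8; 8−1 = 7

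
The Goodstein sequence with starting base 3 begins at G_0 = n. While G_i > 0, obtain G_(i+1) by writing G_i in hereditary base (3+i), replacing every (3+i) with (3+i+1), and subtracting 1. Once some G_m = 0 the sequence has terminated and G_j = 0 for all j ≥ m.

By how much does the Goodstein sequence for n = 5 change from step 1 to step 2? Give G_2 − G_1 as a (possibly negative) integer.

0

5 —HB3→ 3 + 2 —bump→ 4 + 2 = 6 —(−1)→ 5
5 —HB4→ 4 + 1 —bump→ 5 + 1 = 6 —(−1)→ 5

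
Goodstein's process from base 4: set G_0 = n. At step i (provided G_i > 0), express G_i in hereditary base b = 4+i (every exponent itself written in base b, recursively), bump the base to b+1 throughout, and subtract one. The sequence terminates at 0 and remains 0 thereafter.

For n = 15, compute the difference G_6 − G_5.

base 4: 15 = 3·4 + 3; at 5: 3·5 + 3 = 18; next = 17
base 5: 17 = 3·5 + 2; at 6: 3·6 + 2 = 20; next = 19
base 6: 19 = 3·6 + 1; at 7: 3·7 + 1 = 22; next = 21
base 7: 21 = 3·7; at 8: 3·8 = 24; next = 23
base 8: 23 = 2·8 + 7; at 9: 2·9 + 7 = 25; next = 24
base 9: 24 = 2·9 + 6; at 10: 2·10 + 6 = 26; next = 25

1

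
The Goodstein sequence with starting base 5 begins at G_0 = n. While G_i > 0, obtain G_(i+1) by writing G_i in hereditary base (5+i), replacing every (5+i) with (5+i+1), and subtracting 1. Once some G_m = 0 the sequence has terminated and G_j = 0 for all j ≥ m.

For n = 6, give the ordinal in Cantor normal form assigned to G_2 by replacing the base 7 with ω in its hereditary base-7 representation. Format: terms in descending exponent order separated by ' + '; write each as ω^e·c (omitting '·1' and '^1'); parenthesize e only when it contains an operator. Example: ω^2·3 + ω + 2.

G_0=6  [base 5] 5 + 1  →[5↦6]→  6 + 1 = 7  −1 ⇒ G_1=6
G_1=6  [base 6] 6  →[6↦7]→  7 = 7  −1 ⇒ G_2=6
G_2=6  [base 7] 6  →[7↦8]→  6 = 6  −1 ⇒ G_3=5

6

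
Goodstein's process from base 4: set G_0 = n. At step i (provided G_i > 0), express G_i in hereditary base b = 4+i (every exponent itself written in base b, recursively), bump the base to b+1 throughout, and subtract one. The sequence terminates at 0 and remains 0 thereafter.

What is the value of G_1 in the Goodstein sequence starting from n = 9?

10

[0] 9 ≡ 2·4 + 1 (base 4). Lift 5: 11. −1: 10.
[1] 10 ≡ 2·5 (base 5). Lift 6: 12. −1: 11.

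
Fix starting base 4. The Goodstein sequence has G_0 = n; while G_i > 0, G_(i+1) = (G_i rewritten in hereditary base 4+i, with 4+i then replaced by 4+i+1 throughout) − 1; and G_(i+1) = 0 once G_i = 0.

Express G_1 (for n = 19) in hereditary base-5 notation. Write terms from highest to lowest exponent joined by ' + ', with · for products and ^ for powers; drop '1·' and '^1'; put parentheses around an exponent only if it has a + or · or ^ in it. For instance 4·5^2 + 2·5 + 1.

(0) 19|_4 = 4^2 + 3 ↦ 5^2 + 3|_5 = 28 ⇒ 27
(1) 27|_5 = 5^2 + 2 ↦ 6^2 + 2|_6 = 38 ⇒ 37

5^2 + 2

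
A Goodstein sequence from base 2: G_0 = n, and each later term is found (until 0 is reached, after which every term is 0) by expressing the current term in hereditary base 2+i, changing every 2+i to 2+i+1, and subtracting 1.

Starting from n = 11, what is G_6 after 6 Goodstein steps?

base 2: 11 = 2^(2 + 1) + 2 + 1; at 3: 3^(3 + 1) + 3 + 1 = 85; next = 84
base 3: 84 = 3^(3 + 1) + 3; at 4: 4^(4 + 1) + 4 = 1028; next = 1027
base 4: 1027 = 4^(4 + 1) + 3; at 5: 5^(5 + 1) + 3 = 15628; next = 15627
base 5: 15627 = 5^(5 + 1) + 2; at 6: 6^(6 + 1) + 2 = 279938; next = 279937
base 6: 279937 = 6^(6 + 1) + 1; at 7: 7^(7 + 1) + 1 = 5764802; next = 5764801
base 7: 5764801 = 7^(7 + 1); at 8: 8^(8 + 1) = 134217728; next = 134217727

134217727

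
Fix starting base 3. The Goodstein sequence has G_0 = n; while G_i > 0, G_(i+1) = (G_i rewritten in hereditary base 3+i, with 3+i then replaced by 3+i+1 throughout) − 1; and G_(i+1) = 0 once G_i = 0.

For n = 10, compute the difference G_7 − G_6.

i=0: 10 = 3^2 + 1 (b=3); 3→4: 4^2 + 1 = 17; 17−1 = 16
i=1: 16 = 4^2 (b=4); 4→5: 5^2 = 25; 25−1 = 24
i=2: 24 = 4·5 + 4 (b=5); 5→6: 4·6 + 4 = 28; 28−1 = 27
i=3: 27 = 4·6 + 3 (b=6); 6→7: 4·7 + 3 = 31; 31−1 = 30
i=4: 30 = 4·7 + 2 (b=7); 7→8: 4·8 + 2 = 34; 34−1 = 33
i=5: 33 = 4·8 + 1 (b=8); 8→9: 4·9 + 1 = 37; 37−1 = 36
i=6: 36 = 4·9 (b=9); 9→10: 4·10 = 40; 40−1 = 39

3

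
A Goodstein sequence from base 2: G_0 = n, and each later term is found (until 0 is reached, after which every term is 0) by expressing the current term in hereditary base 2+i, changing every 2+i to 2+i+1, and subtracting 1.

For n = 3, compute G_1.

base 2: 3 = 2 + 1; at 3: 3 + 1 = 4; next = 3
base 3: 3 = 3; at 4: 4 = 4; next = 3

3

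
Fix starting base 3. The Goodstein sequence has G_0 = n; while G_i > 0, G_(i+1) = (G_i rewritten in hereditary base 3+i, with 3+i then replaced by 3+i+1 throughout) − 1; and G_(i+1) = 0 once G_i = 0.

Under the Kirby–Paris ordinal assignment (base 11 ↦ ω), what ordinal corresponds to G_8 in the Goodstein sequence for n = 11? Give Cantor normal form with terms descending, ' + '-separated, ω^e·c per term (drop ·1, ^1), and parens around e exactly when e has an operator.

G_0 = 11. HB_3(11) = 3^2 + 2. Bump = 18. G_1 = 17.
G_1 = 17. HB_4(17) = 4^2 + 1. Bump = 26. G_2 = 25.
G_2 = 25. HB_5(25) = 5^2. Bump = 36. G_3 = 35.
G_3 = 35. HB_6(35) = 5·6 + 5. Bump = 40. G_4 = 39.
G_4 = 39. HB_7(39) = 5·7 + 4. Bump = 44. G_5 = 43.
G_5 = 43. HB_8(43) = 5·8 + 3. Bump = 48. G_6 = 47.
G_6 = 47. HB_9(47) = 5·9 + 2. Bump = 52. G_7 = 51.
G_7 = 51. HB_10(51) = 5·10 + 1. Bump = 56. G_8 = 55.
G_8 = 55. HB_11(55) = 5·11. Bump = 60. G_9 = 59.

ω·5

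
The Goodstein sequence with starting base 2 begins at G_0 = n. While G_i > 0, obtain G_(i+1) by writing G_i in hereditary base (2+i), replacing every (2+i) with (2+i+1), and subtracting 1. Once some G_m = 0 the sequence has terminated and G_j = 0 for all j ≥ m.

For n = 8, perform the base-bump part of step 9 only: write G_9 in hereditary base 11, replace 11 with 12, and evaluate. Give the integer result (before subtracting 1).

(0) 8|_2 = 2^(2 + 1) ↦ 3^(3 + 1)|_3 = 81 ⇒ 80
(1) 80|_3 = 2·3^3 + 2·3^2 + 2·3 + 2 ↦ 2·4^4 + 2·4^2 + 2·4 + 2|_4 = 554 ⇒ 553
(2) 553|_4 = 2·4^4 + 2·4^2 + 2·4 + 1 ↦ 2·5^5 + 2·5^2 + 2·5 + 1|_5 = 6311 ⇒ 6310
(3) 6310|_5 = 2·5^5 + 2·5^2 + 2·5 ↦ 2·6^6 + 2·6^2 + 2·6|_6 = 93396 ⇒ 93395
(4) 93395|_6 = 2·6^6 + 2·6^2 + 6 + 5 ↦ 2·7^7 + 2·7^2 + 7 + 5|_7 = 1647196 ⇒ 1647195
(5) 1647195|_7 = 2·7^7 + 2·7^2 + 7 + 4 ↦ 2·8^8 + 2·8^2 + 8 + 4|_8 = 33554572 ⇒ 33554571
(6) 33554571|_8 = 2·8^8 + 2·8^2 + 8 + 3 ↦ 2·9^9 + 2·9^2 + 9 + 3|_9 = 774841152 ⇒ 774841151
(7) 774841151|_9 = 2·9^9 + 2·9^2 + 9 + 2 ↦ 2·10^10 + 2·10^2 + 10 + 2|_10 = 20000000212 ⇒ 20000000211
(8) 20000000211|_10 = 2·10^10 + 2·10^2 + 10 + 1 ↦ 2·11^11 + 2·11^2 + 11 + 1|_11 = 570623341476 ⇒ 570623341475

17832200896812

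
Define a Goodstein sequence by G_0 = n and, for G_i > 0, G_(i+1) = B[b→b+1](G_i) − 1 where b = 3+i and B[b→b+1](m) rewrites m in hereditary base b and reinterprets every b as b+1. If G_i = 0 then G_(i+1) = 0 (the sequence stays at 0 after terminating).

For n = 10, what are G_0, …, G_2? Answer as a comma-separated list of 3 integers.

10, 16, 24

10 —HB3→ 3^2 + 1 —bump→ 4^2 + 1 = 17 —(−1)→ 16
16 —HB4→ 4^2 —bump→ 5^2 = 25 —(−1)→ 24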